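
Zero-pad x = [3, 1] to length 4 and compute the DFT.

Original 2-point DFT: [4, 2]
Zero-padded 4-point DFT provides frequency interpolation.

DFT_4([x, 0, ...]) = [4, 3-1i, 2, 3+1i]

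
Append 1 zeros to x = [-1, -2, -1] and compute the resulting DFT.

Original 3-point DFT: [-4, 0.5000+0.8660i, 0.5000-0.8660i]
Zero-padded 4-point DFT provides frequency interpolation.

DFT_4([x, 0, ...]) = [-4, 2i, 0, -2i]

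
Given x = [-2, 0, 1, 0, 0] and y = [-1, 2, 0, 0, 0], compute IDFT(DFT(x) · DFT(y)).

(x ⊛ y)[n] = Σ(m=0 to 4) x[m] · y[(n-m) mod 5]

Computing each output sample:
(x ⊛ y)[0] = 2
(x ⊛ y)[1] = -4
(x ⊛ y)[2] = -1
(x ⊛ y)[3] = 2
(x ⊛ y)[4] = 0

x ⊛ y = [2, -4, -1, 2, 0]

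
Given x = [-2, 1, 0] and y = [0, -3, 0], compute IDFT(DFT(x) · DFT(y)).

(x ⊛ y)[n] = Σ(m=0 to 2) x[m] · y[(n-m) mod 3]

Computing each output sample:
(x ⊛ y)[0] = 0
(x ⊛ y)[1] = 6
(x ⊛ y)[2] = -3

x ⊛ y = [0, 6, -3]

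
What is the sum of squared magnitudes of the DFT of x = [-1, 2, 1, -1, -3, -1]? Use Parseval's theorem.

Parseval: Σ|x[n]|² = (1/N)Σ|X[k]|², so Σ|X[k]|² = N·Σ|x[n]|² = 6·17.0000

Σ|X[k]|² = N·Σ|x[n]|² = 6·17.0000 = 102.0000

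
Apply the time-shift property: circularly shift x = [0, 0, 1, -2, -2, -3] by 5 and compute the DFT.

Time shift by 5: X_shifted[k] = ω_6^(5k) · X[k]
Shifted x = [0, 1, -2, -2, -3, 0]

DFT(x[n-5]) = [-6, 5.0000-1.7321i, 0, -4, 0, 5.0000+1.7321i]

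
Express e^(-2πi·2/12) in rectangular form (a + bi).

ω_12^2 = e^(-2πi·2/12)
= cos(-2π·2/12) + i·sin(-2π·2/12)
= cos(-4π/12) + i·sin(-4π/12)

ω_12^2 = cos(-4π/12) + i·sin(-4π/12) = 0.5000-0.8660i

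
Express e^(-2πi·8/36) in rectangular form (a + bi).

ω_36^8 = e^(-2πi·8/36)
= cos(-2π·8/36) + i·sin(-2π·8/36)
= cos(-16π/36) + i·sin(-16π/36)

ω_36^8 = cos(-16π/36) + i·sin(-16π/36) = 0.1736-0.9848i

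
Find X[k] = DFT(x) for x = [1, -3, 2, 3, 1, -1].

X[k] = Σ(n=0 to 5) x[n] · ω_6^(nk)
where ω_6 = e^(-2πi/6)

Computing each X[k]:
X[0] = 3
X[1] = -5.5000+0.8660i
X[2] = 4.5000+2.5981i
X[3] = 5
X[4] = 4.5000-2.5981i
X[5] = -5.5000-0.8660i

X = [3, -5.5000+0.8660i, 4.5000+2.5981i, 5, 4.5000-2.5981i, -5.5000-0.8660i]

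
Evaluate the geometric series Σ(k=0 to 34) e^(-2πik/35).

Sum of all nth roots of unity equals 0 for n > 1 (geometric series with r ≠ 1).

0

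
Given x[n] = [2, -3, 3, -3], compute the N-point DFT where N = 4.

X[k] = Σ(n=0 to 3) x[n] · ω_4^(nk)
where ω_4 = e^(-2πi/4)

Computing each X[k]:
X[0] = -1
X[1] = -1
X[2] = 11
X[3] = -1

X = [-1, -1, 11, -1]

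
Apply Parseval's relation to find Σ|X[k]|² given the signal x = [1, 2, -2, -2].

Parseval: Σ|x[n]|² = (1/N)Σ|X[k]|², so Σ|X[k]|² = N·Σ|x[n]|² = 4·13.0000

Σ|X[k]|² = N·Σ|x[n]|² = 4·13.0000 = 52.0000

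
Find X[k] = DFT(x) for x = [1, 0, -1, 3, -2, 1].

X[k] = Σ(n=0 to 5) x[n] · ω_6^(nk)
where ω_6 = e^(-2πi/6)

Computing each X[k]:
X[0] = 2
X[1] = 0
X[2] = 5.0000+1.7321i
X[3] = -6
X[4] = 5.0000-1.7321i
X[5] = 0

X = [2, 0, 5.0000+1.7321i, -6, 5.0000-1.7321i, 0]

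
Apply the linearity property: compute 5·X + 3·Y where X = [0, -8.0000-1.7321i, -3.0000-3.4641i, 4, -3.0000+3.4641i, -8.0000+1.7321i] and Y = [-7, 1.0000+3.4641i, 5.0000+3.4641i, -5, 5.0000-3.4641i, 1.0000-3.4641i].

By linearity: DFT(5x + 3y) = 5·DFT(x) + 3·DFT(y)
= 5·[0, -8.0000-1.7321i, -3.0000-3.4641i, 4, -3.0000+3.4641i, -8.0000+1.7321i] + 3·[-7, 1.0000+3.4641i, 5.0000+3.4641i, -5, 5.0000-3.4641i, 1.0000-3.4641i]

Computing element-wise:
Z[0] = 5·(0) + 3·(-7) = -21
Z[1] = 5·(-8.0000-1.7321i) + 3·(1.0000+3.4641i) = -37.0000+1.7318i
Z[2] = 5·(-3.0000-3.4641i) + 3·(5.0000+3.4641i) = -6.9282i
Z[3] = 5·(4) + 3·(-5) = 5
Z[4] = 5·(-3.0000+3.4641i) + 3·(5.0000-3.4641i) = 6.9282i
Z[5] = 5·(-8.0000+1.7321i) + 3·(1.0000-3.4641i) = -37.0000-1.7318i

DFT(5x + 3y) = 5·X + 3·Y = [-21, -37.0000+1.7318i, -6.9282i, 5, 6.9282i, -37.0000-1.7318i]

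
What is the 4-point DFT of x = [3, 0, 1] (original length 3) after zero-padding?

Original 3-point DFT: [4, 2.5000+0.8660i, 2.5000-0.8660i]
Zero-padded 4-point DFT provides frequency interpolation.

DFT_4([x, 0, ...]) = [4, 2, 4, 2]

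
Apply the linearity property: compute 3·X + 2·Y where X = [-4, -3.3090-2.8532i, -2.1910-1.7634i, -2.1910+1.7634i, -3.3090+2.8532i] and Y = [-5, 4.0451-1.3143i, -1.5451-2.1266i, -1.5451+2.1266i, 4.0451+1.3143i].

By linearity: DFT(3x + 2y) = 3·DFT(x) + 2·DFT(y)
= 3·[-4, -3.3090-2.8532i, -2.1910-1.7634i, -2.1910+1.7634i, -3.3090+2.8532i] + 2·[-5, 4.0451-1.3143i, -1.5451-2.1266i, -1.5451+2.1266i, 4.0451+1.3143i]

Computing element-wise:
Z[0] = 3·(-4) + 2·(-5) = -22
Z[1] = 3·(-3.3090-2.8532i) + 2·(4.0451-1.3143i) = -1.8368-11.1882i
Z[2] = 3·(-2.1910-1.7634i) + 2·(-1.5451-2.1266i) = -9.6632-9.5434i
Z[3] = 3·(-2.1910+1.7634i) + 2·(-1.5451+2.1266i) = -9.6632+9.5434i
Z[4] = 3·(-3.3090+2.8532i) + 2·(4.0451+1.3143i) = -1.8368+11.1882i

DFT(3x + 2y) = 3·X + 2·Y = [-22, -1.8368-11.1882i, -9.6632-9.5434i, -9.6632+9.5434i, -1.8368+11.1882i]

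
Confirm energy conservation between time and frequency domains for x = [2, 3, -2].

Time domain:
Σ|x[n]|² = |2|² + |3|² + |-2|² = 17.0000

Frequency domain:
(1/3)Σ|X[k]|² = (1/3)(|3|² + |1.5000-4.3301i|² + |1.5000+4.3301i|²) = (1/3)·51.0000 = 17.0000

Both sides agree, confirming Parseval's theorem.

Σ|x[n]|² = (1/N)Σ|X[k]|² = 17.0000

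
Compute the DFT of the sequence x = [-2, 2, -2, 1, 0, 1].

X[k] = Σ(n=0 to 5) x[n] · ω_6^(nk)
where ω_6 = e^(-2πi/6)

Computing each X[k]:
X[0] = 0
X[1] = -0.5000+0.8660i
X[2] = -1.5000-2.5981i
X[3] = -8
X[4] = -1.5000+2.5981i
X[5] = -0.5000-0.8660i

X = [0, -0.5000+0.8660i, -1.5000-2.5981i, -8, -1.5000+2.5981i, -0.5000-0.8660i]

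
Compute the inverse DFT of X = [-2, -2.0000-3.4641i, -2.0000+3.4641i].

x[n] = (1/3) Σ(k=0 to 2) X[k] · e^(2πikn/3)

Computing each x[n]:
x[0] = -2
x[1] = 2
x[2] = -2

x = [-2, 2, -2]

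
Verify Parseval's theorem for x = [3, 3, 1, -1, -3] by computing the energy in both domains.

Time domain:
Σ|x[n]|² = |3|² + |3|² + |1|² + |-1|² + |-3|² = 29.0000

Frequency domain:
(1/5)Σ|X[k]|² = (1/5)(|3|² + |3.0000-6.8819i|² + |3.0000-1.6246i|² + |3.0000+1.6246i|² + |3.0000+6.8819i|²) = (1/5)·145.0000 = 29.0000

Both sides agree, confirming Parseval's theorem.

Σ|x[n]|² = (1/N)Σ|X[k]|² = 29.0000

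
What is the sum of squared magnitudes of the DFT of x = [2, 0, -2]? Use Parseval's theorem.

Parseval: Σ|x[n]|² = (1/N)Σ|X[k]|², so Σ|X[k]|² = N·Σ|x[n]|² = 3·8.0000

Σ|X[k]|² = N·Σ|x[n]|² = 3·8.0000 = 24.0000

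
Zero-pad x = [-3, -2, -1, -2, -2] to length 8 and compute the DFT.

Original 5-point DFT: [-10, -1.8090-0.5878i, -0.6910+0.9511i, -0.6910-0.9511i, -1.8090+0.5878i]
Zero-padded 8-point DFT provides frequency interpolation.

DFT_8([x, 0, ...]) = [-10, -1.0000+3.8284i, -4, -1.0000+1.8284i, -2, -1.0000-1.8284i, -4, -1.0000-3.8284i]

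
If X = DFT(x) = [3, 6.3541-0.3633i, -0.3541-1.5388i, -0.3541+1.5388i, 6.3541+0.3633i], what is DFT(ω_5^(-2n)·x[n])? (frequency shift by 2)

Modulation property: DFT(ω_5^(-2n)·x[n]) = X[(k-2) mod 5], so circularly shift X by 2 positions.

X[k-2] = [-0.3541+1.5388i, 6.3541+0.3633i, 3, 6.3541-0.3633i, -0.3541-1.5388i]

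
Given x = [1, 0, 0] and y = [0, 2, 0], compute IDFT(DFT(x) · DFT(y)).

(x ⊛ y)[n] = Σ(m=0 to 2) x[m] · y[(n-m) mod 3]

Computing each output sample:
(x ⊛ y)[0] = 0
(x ⊛ y)[1] = 2
(x ⊛ y)[2] = 0

x ⊛ y = [0, 2, 0]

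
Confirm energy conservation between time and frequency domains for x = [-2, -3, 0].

Time domain:
Σ|x[n]|² = |-2|² + |-3|² + |0|² = 13.0000

Frequency domain:
(1/3)Σ|X[k]|² = (1/3)(|-5|² + |-0.5000+2.5981i|² + |-0.5000-2.5981i|²) = (1/3)·39.0000 = 13.0000

Both sides agree, confirming Parseval's theorem.

Σ|x[n]|² = (1/N)Σ|X[k]|² = 13.0000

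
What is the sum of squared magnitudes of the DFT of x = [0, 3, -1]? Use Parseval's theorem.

Parseval: Σ|x[n]|² = (1/N)Σ|X[k]|², so Σ|X[k]|² = N·Σ|x[n]|² = 3·10.0000

Σ|X[k]|² = N·Σ|x[n]|² = 3·10.0000 = 30.0000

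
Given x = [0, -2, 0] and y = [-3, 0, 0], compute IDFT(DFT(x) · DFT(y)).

(x ⊛ y)[n] = Σ(m=0 to 2) x[m] · y[(n-m) mod 3]

Computing each output sample:
(x ⊛ y)[0] = 0
(x ⊛ y)[1] = 6
(x ⊛ y)[2] = 0

x ⊛ y = [0, 6, 0]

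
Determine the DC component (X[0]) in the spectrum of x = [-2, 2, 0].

X[0] = Σ(n=0 to 2) x[n] · ω_3^0 = Σ x[n]
= (-2) + (2) + (0)

X[0] = 0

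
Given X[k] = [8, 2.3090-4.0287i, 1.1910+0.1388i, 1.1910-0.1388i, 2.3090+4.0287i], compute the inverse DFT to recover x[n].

x[n] = (1/5) Σ(k=0 to 4) X[k] · e^(2πikn/5)

Computing each x[n]:
x[0] = 3
x[1] = 3
x[2] = 2
x[3] = 0
x[4] = 0

x = [3, 3, 2, 0, 0]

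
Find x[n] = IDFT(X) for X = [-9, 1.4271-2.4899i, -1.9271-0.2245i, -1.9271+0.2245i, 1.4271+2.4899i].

x[n] = (1/5) Σ(k=0 to 4) X[k] · e^(2πikn/5)

Computing each x[n]:
x[0] = -2
x[1] = 0
x[2] = -2
x[3] = -3
x[4] = -2

x = [-2, 0, -2, -3, -2]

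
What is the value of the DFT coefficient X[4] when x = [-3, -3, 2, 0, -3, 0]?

X[4] = Σ(n=0 to 5) x[n] · ω_6^(4n) where ω_6 = e^(-2πi/6)
= (-3)·ω_6^0 + (-3)·ω_6^4 + (2)·ω_6^8 + (0)·ω_6^12 + (-3)·ω_6^16 + (0)·ω_6^20

X[4] = -1.0000-6.9282i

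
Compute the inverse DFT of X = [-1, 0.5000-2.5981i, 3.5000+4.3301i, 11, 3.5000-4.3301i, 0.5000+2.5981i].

x[n] = (1/6) Σ(k=0 to 5) X[k] · e^(2πikn/6)

Computing each x[n]:
x[0] = 3
x[1] = -3
x[2] = 3
x[3] = -1
x[4] = -1
x[5] = -2

x = [3, -3, 3, -1, -1, -2]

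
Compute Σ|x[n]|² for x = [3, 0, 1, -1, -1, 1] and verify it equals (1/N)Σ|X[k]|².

Time domain:
Σ|x[n]|² = |3|² + |0|² + |1|² + |-1|² + |-1|² + |1|² = 13.0000

Frequency domain:
(1/6)Σ|X[k]|² = (1/6)(|3|² + |4.5000-0.8660i|² + |1.5000+2.5981i|² + |3|² + |1.5000-2.5981i|² + |4.5000+0.8660i|²) = (1/6)·78.0000 = 13.0000

Both sides agree, confirming Parseval's theorem.

Σ|x[n]|² = (1/N)Σ|X[k]|² = 13.0000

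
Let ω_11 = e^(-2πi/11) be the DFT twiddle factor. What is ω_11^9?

ω_11^9 = e^(-2πi·9/11)
= cos(-2π·9/11) + i·sin(-2π·9/11)
= cos(-18π/11) + i·sin(-18π/11)

ω_11^9 = cos(-18π/11) + i·sin(-18π/11) = 0.4154+0.9096i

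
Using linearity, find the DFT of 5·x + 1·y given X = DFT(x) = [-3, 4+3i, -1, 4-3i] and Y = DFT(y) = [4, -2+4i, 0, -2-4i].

By linearity: DFT(5x + 1y) = 5·DFT(x) + 1·DFT(y)
= 5·[-3, 4+3i, -1, 4-3i] + 1·[4, -2+4i, 0, -2-4i]

Computing element-wise:
Z[0] = 5·(-3) + 1·(4) = -11
Z[1] = 5·(4+3i) + 1·(-2+4i) = 18+19i
Z[2] = 5·(-1) + 1·(0) = -5
Z[3] = 5·(4-3i) + 1·(-2-4i) = 18-19i

DFT(5x + 1y) = 5·X + 1·Y = [-11, 18+19i, -5, 18-19i]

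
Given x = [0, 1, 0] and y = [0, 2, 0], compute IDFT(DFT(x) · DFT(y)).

(x ⊛ y)[n] = Σ(m=0 to 2) x[m] · y[(n-m) mod 3]

Computing each output sample:
(x ⊛ y)[0] = 0
(x ⊛ y)[1] = 0
(x ⊛ y)[2] = 2

x ⊛ y = [0, 0, 2]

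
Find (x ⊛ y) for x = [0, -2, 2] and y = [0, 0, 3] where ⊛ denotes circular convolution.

(x ⊛ y)[n] = Σ(m=0 to 2) x[m] · y[(n-m) mod 3]

Computing each output sample:
(x ⊛ y)[0] = -6
(x ⊛ y)[1] = 6
(x ⊛ y)[2] = 0

x ⊛ y = [-6, 6, 0]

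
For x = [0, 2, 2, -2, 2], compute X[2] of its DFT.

X[2] = Σ(n=0 to 4) x[n] · ω_5^(2n) where ω_5 = e^(-2πi/5)
= (0)·ω_5^0 + (2)·ω_5^2 + (2)·ω_5^4 + (-2)·ω_5^6 + (2)·ω_5^8

X[2] = -3.2361+3.8042i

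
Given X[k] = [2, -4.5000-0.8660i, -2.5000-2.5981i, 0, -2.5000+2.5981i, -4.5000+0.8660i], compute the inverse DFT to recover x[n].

x[n] = (1/6) Σ(k=0 to 5) X[k] · e^(2πikn/6)

Computing each x[n]:
x[0] = -2
x[1] = 1
x[2] = 1
x[3] = 1
x[4] = 2
x[5] = -1

x = [-2, 1, 1, 1, 2, -1]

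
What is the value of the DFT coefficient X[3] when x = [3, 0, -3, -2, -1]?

X[3] = Σ(n=0 to 4) x[n] · ω_5^(3n) where ω_5 = e^(-2πi/5)
= (3)·ω_5^0 + (0)·ω_5^3 + (-3)·ω_5^6 + (-2)·ω_5^9 + (-1)·ω_5^12

X[3] = 2.2639+1.5388i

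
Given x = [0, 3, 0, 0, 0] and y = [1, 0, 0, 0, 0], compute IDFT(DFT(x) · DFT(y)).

(x ⊛ y)[n] = Σ(m=0 to 4) x[m] · y[(n-m) mod 5]

Computing each output sample:
(x ⊛ y)[0] = 0
(x ⊛ y)[1] = 3
(x ⊛ y)[2] = 0
(x ⊛ y)[3] = 0
(x ⊛ y)[4] = 0

x ⊛ y = [0, 3, 0, 0, 0]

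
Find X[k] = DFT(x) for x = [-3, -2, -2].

X[k] = Σ(n=0 to 2) x[n] · ω_3^(nk)
where ω_3 = e^(-2πi/3)

Computing each X[k]:
X[0] = -7
X[1] = -1
X[2] = -1

X = [-7, -1, -1]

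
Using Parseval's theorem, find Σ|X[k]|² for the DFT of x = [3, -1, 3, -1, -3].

Parseval: Σ|x[n]|² = (1/N)Σ|X[k]|², so Σ|X[k]|² = N·Σ|x[n]|² = 5·29.0000

Σ|X[k]|² = N·Σ|x[n]|² = 5·29.0000 = 145.0000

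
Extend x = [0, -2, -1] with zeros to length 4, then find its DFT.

Original 3-point DFT: [-3, 1.5000+0.8660i, 1.5000-0.8660i]
Zero-padded 4-point DFT provides frequency interpolation.

DFT_4([x, 0, ...]) = [-3, 1+2i, 1, 1-2i]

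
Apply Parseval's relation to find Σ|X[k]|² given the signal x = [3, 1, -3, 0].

Parseval: Σ|x[n]|² = (1/N)Σ|X[k]|², so Σ|X[k]|² = N·Σ|x[n]|² = 4·19.0000

Σ|X[k]|² = N·Σ|x[n]|² = 4·19.0000 = 76.0000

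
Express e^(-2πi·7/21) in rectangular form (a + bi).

ω_21^7 = e^(-2πi·7/21)
= cos(-2π·7/21) + i·sin(-2π·7/21)
= cos(-14π/21) + i·sin(-14π/21)

ω_21^7 = cos(-14π/21) + i·sin(-14π/21) = -0.5000-0.8660i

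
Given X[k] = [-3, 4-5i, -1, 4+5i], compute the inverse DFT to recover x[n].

x[n] = (1/4) Σ(k=0 to 3) X[k] · e^(2πikn/4)

Computing each x[n]:
x[0] = 1
x[1] = 2
x[2] = -3
x[3] = -3

x = [1, 2, -3, -3]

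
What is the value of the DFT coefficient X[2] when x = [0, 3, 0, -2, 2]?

X[2] = Σ(n=0 to 4) x[n] · ω_5^(2n) where ω_5 = e^(-2πi/5)
= (0)·ω_5^0 + (3)·ω_5^2 + (0)·ω_5^4 + (-2)·ω_5^6 + (2)·ω_5^8

X[2] = -4.6631+1.3143i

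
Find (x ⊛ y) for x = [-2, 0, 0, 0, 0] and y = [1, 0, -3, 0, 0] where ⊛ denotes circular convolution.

(x ⊛ y)[n] = Σ(m=0 to 4) x[m] · y[(n-m) mod 5]

Computing each output sample:
(x ⊛ y)[0] = -2
(x ⊛ y)[1] = 0
(x ⊛ y)[2] = 6
(x ⊛ y)[3] = 0
(x ⊛ y)[4] = 0

x ⊛ y = [-2, 0, 6, 0, 0]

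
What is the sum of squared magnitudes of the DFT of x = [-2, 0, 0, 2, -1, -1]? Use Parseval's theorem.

Parseval: Σ|x[n]|² = (1/N)Σ|X[k]|², so Σ|X[k]|² = N·Σ|x[n]|² = 6·10.0000

Σ|X[k]|² = N·Σ|x[n]|² = 6·10.0000 = 60.0000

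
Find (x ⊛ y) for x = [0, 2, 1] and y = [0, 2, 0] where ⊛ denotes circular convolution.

(x ⊛ y)[n] = Σ(m=0 to 2) x[m] · y[(n-m) mod 3]

Computing each output sample:
(x ⊛ y)[0] = 2
(x ⊛ y)[1] = 0
(x ⊛ y)[2] = 4

x ⊛ y = [2, 0, 4]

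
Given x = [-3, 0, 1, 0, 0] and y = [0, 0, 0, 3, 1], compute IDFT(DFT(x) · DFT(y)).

(x ⊛ y)[n] = Σ(m=0 to 4) x[m] · y[(n-m) mod 5]

Computing each output sample:
(x ⊛ y)[0] = 3
(x ⊛ y)[1] = 1
(x ⊛ y)[2] = 0
(x ⊛ y)[3] = -9
(x ⊛ y)[4] = -3

x ⊛ y = [3, 1, 0, -9, -3]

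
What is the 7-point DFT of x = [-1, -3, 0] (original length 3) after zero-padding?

Original 3-point DFT: [-4, 0.5000+2.5981i, 0.5000-2.5981i]
Zero-padded 7-point DFT provides frequency interpolation.

DFT_7([x, 0, ...]) = [-4, -2.8705+2.3455i, -0.3324+2.9248i, 1.7029+1.3017i, 1.7029-1.3017i, -0.3324-2.9248i, -2.8705-2.3455i]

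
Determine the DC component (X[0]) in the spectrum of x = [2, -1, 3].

X[0] = Σ(n=0 to 2) x[n] · ω_3^0 = Σ x[n]
= (2) + (-1) + (3)

X[0] = 4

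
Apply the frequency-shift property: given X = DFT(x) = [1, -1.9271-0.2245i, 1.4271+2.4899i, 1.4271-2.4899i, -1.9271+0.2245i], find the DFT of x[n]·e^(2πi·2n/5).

Modulation property: DFT(ω_5^(-2n)·x[n]) = X[(k-2) mod 5], so circularly shift X by 2 positions.

X[k-2] = [1.4271-2.4899i, -1.9271+0.2245i, 1, -1.9271-0.2245i, 1.4271+2.4899i]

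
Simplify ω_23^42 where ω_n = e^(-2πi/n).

Since ω_23^23 = 1, powers reduce modulo 23.
42 mod 23 = 19
So ω_23^42 = ω_23^19 = e^(-2πi·19/23)

ω_23^42 = ω_23^19 = 0.4601+0.8879i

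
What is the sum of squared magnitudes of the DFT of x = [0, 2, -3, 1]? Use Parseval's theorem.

Parseval: Σ|x[n]|² = (1/N)Σ|X[k]|², so Σ|X[k]|² = N·Σ|x[n]|² = 4·14.0000

Σ|X[k]|² = N·Σ|x[n]|² = 4·14.0000 = 56.0000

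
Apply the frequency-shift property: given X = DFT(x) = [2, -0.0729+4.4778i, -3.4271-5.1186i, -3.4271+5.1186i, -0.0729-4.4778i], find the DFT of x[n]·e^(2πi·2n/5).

Modulation property: DFT(ω_5^(-2n)·x[n]) = X[(k-2) mod 5], so circularly shift X by 2 positions.

X[k-2] = [-3.4271+5.1186i, -0.0729-4.4778i, 2, -0.0729+4.4778i, -3.4271-5.1186i]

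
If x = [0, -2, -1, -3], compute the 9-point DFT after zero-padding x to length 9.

Original 4-point DFT: [-6, 1-1i, 4, 1+1i]
Zero-padded 9-point DFT provides frequency interpolation.

DFT_9([x, 0, ...]) = [-6, -0.2057+4.8685i, 2.0924-0.2864i, -1.5000+0.8660i, 2.6133+2.6393i, 2.6133-2.6393i, -1.5000-0.8660i, 2.0924+0.2864i, -0.2057-4.8685i]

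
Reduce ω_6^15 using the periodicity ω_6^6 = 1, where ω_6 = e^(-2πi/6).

Since ω_6^6 = 1, powers reduce modulo 6.
15 mod 6 = 3
So ω_6^15 = ω_6^3 = e^(-2πi·3/6)

ω_6^15 = ω_6^3 = -1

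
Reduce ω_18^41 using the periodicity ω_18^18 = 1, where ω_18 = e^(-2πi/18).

Since ω_18^18 = 1, powers reduce modulo 18.
41 mod 18 = 5
So ω_18^41 = ω_18^5 = e^(-2πi·5/18)

ω_18^41 = ω_18^5 = -0.1736-0.9848i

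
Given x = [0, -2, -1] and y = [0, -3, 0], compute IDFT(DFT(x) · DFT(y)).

(x ⊛ y)[n] = Σ(m=0 to 2) x[m] · y[(n-m) mod 3]

Computing each output sample:
(x ⊛ y)[0] = 3
(x ⊛ y)[1] = 0
(x ⊛ y)[2] = 6

x ⊛ y = [3, 0, 6]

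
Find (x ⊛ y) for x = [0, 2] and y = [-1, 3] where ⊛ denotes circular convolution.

(x ⊛ y)[n] = Σ(m=0 to 1) x[m] · y[(n-m) mod 2]

Computing each output sample:
(x ⊛ y)[0] = 6
(x ⊛ y)[1] = -2

x ⊛ y = [6, -2]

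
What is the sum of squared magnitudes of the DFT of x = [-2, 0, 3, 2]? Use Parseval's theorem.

Parseval: Σ|x[n]|² = (1/N)Σ|X[k]|², so Σ|X[k]|² = N·Σ|x[n]|² = 4·17.0000

Σ|X[k]|² = N·Σ|x[n]|² = 4·17.0000 = 68.0000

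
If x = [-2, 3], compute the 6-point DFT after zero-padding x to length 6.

Original 2-point DFT: [1, -5]
Zero-padded 6-point DFT provides frequency interpolation.

DFT_6([x, 0, ...]) = [1, -0.5000-2.5981i, -3.5000-2.5981i, -5, -3.5000+2.5981i, -0.5000+2.5981i]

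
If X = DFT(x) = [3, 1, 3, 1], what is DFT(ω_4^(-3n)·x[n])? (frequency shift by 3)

Modulation property: DFT(ω_4^(-3n)·x[n]) = X[(k-3) mod 4], so circularly shift X by 3 positions.

X[k-3] = [1, 3, 1, 3]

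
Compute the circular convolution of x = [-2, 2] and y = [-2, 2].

(x ⊛ y)[n] = Σ(m=0 to 1) x[m] · y[(n-m) mod 2]

Computing each output sample:
(x ⊛ y)[0] = 8
(x ⊛ y)[1] = -8

x ⊛ y = [8, -8]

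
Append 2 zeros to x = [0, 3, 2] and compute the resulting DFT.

Original 3-point DFT: [5, -2.5000-0.8660i, -2.5000+0.8660i]
Zero-padded 5-point DFT provides frequency interpolation.

DFT_5([x, 0, ...]) = [5, -0.6910-4.0287i, -1.8090+0.1388i, -1.8090-0.1388i, -0.6910+4.0287i]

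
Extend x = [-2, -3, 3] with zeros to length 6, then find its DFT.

Original 3-point DFT: [-2, -2.0000+5.1962i, -2.0000-5.1962i]
Zero-padded 6-point DFT provides frequency interpolation.

DFT_6([x, 0, ...]) = [-2, -5, -2.0000+5.1962i, 4, -2.0000-5.1962i, -5]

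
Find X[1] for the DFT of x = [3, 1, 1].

X[1] = Σ(n=0 to 2) x[n] · ω_3^(1n) where ω_3 = e^(-2πi/3)
= (3)·ω_3^0 + (1)·ω_3^1 + (1)·ω_3^2

X[1] = 2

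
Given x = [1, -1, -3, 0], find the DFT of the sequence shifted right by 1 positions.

Time shift by 1: X_shifted[k] = ω_4^(1k) · X[k]
Shifted x = [0, 1, -1, -3]

DFT(x[n-1]) = [-3, 1-4i, 1, 1+4i]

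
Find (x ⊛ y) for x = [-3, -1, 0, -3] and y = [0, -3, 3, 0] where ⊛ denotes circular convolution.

(x ⊛ y)[n] = Σ(m=0 to 3) x[m] · y[(n-m) mod 4]

Computing each output sample:
(x ⊛ y)[0] = 9
(x ⊛ y)[1] = 0
(x ⊛ y)[2] = -6
(x ⊛ y)[3] = -3

x ⊛ y = [9, 0, -6, -3]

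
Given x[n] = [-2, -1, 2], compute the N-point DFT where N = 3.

X[k] = Σ(n=0 to 2) x[n] · ω_3^(nk)
where ω_3 = e^(-2πi/3)

Computing each X[k]:
X[0] = -1
X[1] = -2.5000+2.5981i
X[2] = -2.5000-2.5981i

X = [-1, -2.5000+2.5981i, -2.5000-2.5981i]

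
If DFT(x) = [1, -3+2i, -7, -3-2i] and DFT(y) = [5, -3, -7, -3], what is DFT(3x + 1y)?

By linearity: DFT(3x + 1y) = 3·DFT(x) + 1·DFT(y)
= 3·[1, -3+2i, -7, -3-2i] + 1·[5, -3, -7, -3]

Computing element-wise:
Z[0] = 3·(1) + 1·(5) = 8
Z[1] = 3·(-3+2i) + 1·(-3) = -12+6i
Z[2] = 3·(-7) + 1·(-7) = -28
Z[3] = 3·(-3-2i) + 1·(-3) = -12-6i

DFT(3x + 1y) = 3·X + 1·Y = [8, -12+6i, -28, -12-6i]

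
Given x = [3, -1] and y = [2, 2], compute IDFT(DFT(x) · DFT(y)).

(x ⊛ y)[n] = Σ(m=0 to 1) x[m] · y[(n-m) mod 2]

Computing each output sample:
(x ⊛ y)[0] = 4
(x ⊛ y)[1] = 4

x ⊛ y = [4, 4]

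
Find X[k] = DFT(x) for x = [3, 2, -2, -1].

X[k] = Σ(n=0 to 3) x[n] · ω_4^(nk)
where ω_4 = e^(-2πi/4)

Computing each X[k]:
X[0] = 2
X[1] = 5-3i
X[2] = 0
X[3] = 5+3i

X = [2, 5-3i, 0, 5+3i]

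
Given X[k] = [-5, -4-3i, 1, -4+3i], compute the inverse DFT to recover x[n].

x[n] = (1/4) Σ(k=0 to 3) X[k] · e^(2πikn/4)

Computing each x[n]:
x[0] = -3
x[1] = 0
x[2] = 1
x[3] = -3

x = [-3, 0, 1, -3]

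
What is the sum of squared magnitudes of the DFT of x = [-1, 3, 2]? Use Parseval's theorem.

Parseval: Σ|x[n]|² = (1/N)Σ|X[k]|², so Σ|X[k]|² = N·Σ|x[n]|² = 3·14.0000

Σ|X[k]|² = N·Σ|x[n]|² = 3·14.0000 = 42.0000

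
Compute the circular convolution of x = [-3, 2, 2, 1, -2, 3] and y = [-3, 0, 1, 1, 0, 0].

(x ⊛ y)[n] = Σ(m=0 to 5) x[m] · y[(n-m) mod 6]

Computing each output sample:
(x ⊛ y)[0] = 8
(x ⊛ y)[1] = -5
(x ⊛ y)[2] = -6
(x ⊛ y)[3] = -4
(x ⊛ y)[4] = 10
(x ⊛ y)[5] = -6

x ⊛ y = [8, -5, -6, -4, 10, -6]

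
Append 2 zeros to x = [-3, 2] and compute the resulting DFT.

Original 2-point DFT: [-1, -5]
Zero-padded 4-point DFT provides frequency interpolation.

DFT_4([x, 0, ...]) = [-1, -3-2i, -5, -3+2i]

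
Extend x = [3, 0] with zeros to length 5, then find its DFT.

Original 2-point DFT: [3, 3]
Zero-padded 5-point DFT provides frequency interpolation.

DFT_5([x, 0, ...]) = [3, 3, 3, 3, 3]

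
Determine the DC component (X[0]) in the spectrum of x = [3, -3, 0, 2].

X[0] = Σ(n=0 to 3) x[n] · ω_4^0 = Σ x[n]
= (3) + (-3) + (0) + (2)

X[0] = 2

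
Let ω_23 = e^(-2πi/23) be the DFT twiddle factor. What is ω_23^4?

ω_23^4 = e^(-2πi·4/23)
= cos(-2π·4/23) + i·sin(-2π·4/23)
= cos(-8π/23) + i·sin(-8π/23)

ω_23^4 = cos(-8π/23) + i·sin(-8π/23) = 0.4601-0.8879i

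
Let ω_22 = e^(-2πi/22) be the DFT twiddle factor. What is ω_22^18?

ω_22^18 = e^(-2πi·18/22)
= cos(-2π·18/22) + i·sin(-2π·18/22)
= cos(-36π/22) + i·sin(-36π/22)

ω_22^18 = cos(-36π/22) + i·sin(-36π/22) = 0.4154+0.9096i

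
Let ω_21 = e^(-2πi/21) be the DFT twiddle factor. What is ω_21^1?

ω_21^1 = e^(-2πi·1/21)
= cos(-2π·1/21) + i·sin(-2π·1/21)
= cos(-2π/21) + i·sin(-2π/21)

ω_21^1 = cos(-2π/21) + i·sin(-2π/21) = 0.9556-0.2948i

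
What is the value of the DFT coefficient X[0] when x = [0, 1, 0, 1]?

X[0] = Σ(n=0 to 3) x[n] · ω_4^0 = Σ x[n]
= (0) + (1) + (0) + (1)

X[0] = 2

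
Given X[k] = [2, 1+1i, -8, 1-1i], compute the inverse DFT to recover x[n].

x[n] = (1/4) Σ(k=0 to 3) X[k] · e^(2πikn/4)

Computing each x[n]:
x[0] = -1
x[1] = 2
x[2] = -2
x[3] = 3

x = [-1, 2, -2, 3]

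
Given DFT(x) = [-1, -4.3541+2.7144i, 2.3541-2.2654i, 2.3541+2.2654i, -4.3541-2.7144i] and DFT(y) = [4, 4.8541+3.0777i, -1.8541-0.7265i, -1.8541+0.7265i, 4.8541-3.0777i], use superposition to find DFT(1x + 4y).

By linearity: DFT(1x + 4y) = 1·DFT(x) + 4·DFT(y)
= 1·[-1, -4.3541+2.7144i, 2.3541-2.2654i, 2.3541+2.2654i, -4.3541-2.7144i] + 4·[4, 4.8541+3.0777i, -1.8541-0.7265i, -1.8541+0.7265i, 4.8541-3.0777i]

Computing element-wise:
Z[0] = 1·(-1) + 4·(4) = 15
Z[1] = 1·(-4.3541+2.7144i) + 4·(4.8541+3.0777i) = 15.0623+15.0252i
Z[2] = 1·(2.3541-2.2654i) + 4·(-1.8541-0.7265i) = -5.0623-5.1714i
Z[3] = 1·(2.3541+2.2654i) + 4·(-1.8541+0.7265i) = -5.0623+5.1714i
Z[4] = 1·(-4.3541-2.7144i) + 4·(4.8541-3.0777i) = 15.0623-15.0252i

DFT(1x + 4y) = 1·X + 4·Y = [15, 15.0623+15.0252i, -5.0623-5.1714i, -5.0623+5.1714i, 15.0623-15.0252i]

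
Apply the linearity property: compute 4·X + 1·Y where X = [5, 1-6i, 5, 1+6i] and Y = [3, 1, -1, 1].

By linearity: DFT(4x + 1y) = 4·DFT(x) + 1·DFT(y)
= 4·[5, 1-6i, 5, 1+6i] + 1·[3, 1, -1, 1]

Computing element-wise:
Z[0] = 4·(5) + 1·(3) = 23
Z[1] = 4·(1-6i) + 1·(1) = 5-24i
Z[2] = 4·(5) + 1·(-1) = 19
Z[3] = 4·(1+6i) + 1·(1) = 5+24i

DFT(4x + 1y) = 4·X + 1·Y = [23, 5-24i, 19, 5+24i]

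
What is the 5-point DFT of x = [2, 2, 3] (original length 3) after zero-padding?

Original 3-point DFT: [7, -0.5000+0.8660i, -0.5000-0.8660i]
Zero-padded 5-point DFT provides frequency interpolation.

DFT_5([x, 0, ...]) = [7, 0.1910-3.6655i, 1.3090+1.6776i, 1.3090-1.6776i, 0.1910+3.6655i]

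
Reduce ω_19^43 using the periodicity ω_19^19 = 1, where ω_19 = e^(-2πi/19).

Since ω_19^19 = 1, powers reduce modulo 19.
43 mod 19 = 5
So ω_19^43 = ω_19^5 = e^(-2πi·5/19)

ω_19^43 = ω_19^5 = -0.0826-0.9966i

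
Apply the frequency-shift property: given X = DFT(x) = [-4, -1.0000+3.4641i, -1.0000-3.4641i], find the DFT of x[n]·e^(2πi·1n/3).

Modulation property: DFT(ω_3^(-1n)·x[n]) = X[(k-1) mod 3], so circularly shift X by 1 positions.

X[k-1] = [-1.0000-3.4641i, -4, -1.0000+3.4641i]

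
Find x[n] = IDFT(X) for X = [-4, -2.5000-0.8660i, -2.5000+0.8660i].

x[n] = (1/3) Σ(k=0 to 2) X[k] · e^(2πikn/3)

Computing each x[n]:
x[0] = -3
x[1] = 0
x[2] = -1

x = [-3, 0, -1]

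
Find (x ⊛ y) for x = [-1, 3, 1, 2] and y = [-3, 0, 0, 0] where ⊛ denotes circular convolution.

(x ⊛ y)[n] = Σ(m=0 to 3) x[m] · y[(n-m) mod 4]

Computing each output sample:
(x ⊛ y)[0] = 3
(x ⊛ y)[1] = -9
(x ⊛ y)[2] = -3
(x ⊛ y)[3] = -6

x ⊛ y = [3, -9, -3, -6]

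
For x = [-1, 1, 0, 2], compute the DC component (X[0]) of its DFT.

X[0] = Σ(n=0 to 3) x[n] · ω_4^0 = Σ x[n]
= (-1) + (1) + (0) + (2)

X[0] = 2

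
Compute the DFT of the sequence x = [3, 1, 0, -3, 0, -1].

X[k] = Σ(n=0 to 5) x[n] · ω_6^(nk)
where ω_6 = e^(-2πi/6)

Computing each X[k]:
X[0] = 0
X[1] = 6.0000-1.7321i
X[2] = -1.7321i
X[3] = 6
X[4] = 1.7321i
X[5] = 6.0000+1.7321i

X = [0, 6.0000-1.7321i, -1.7321i, 6, 1.7321i, 6.0000+1.7321i]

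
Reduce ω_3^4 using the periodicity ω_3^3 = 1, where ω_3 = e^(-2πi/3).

Since ω_3^3 = 1, powers reduce modulo 3.
4 mod 3 = 1
So ω_3^4 = ω_3^1 = e^(-2πi·1/3)

ω_3^4 = ω_3^1 = -0.5000-0.8660i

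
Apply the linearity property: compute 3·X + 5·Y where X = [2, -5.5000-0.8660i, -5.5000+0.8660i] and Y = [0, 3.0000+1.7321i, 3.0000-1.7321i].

By linearity: DFT(3x + 5y) = 3·DFT(x) + 5·DFT(y)
= 3·[2, -5.5000-0.8660i, -5.5000+0.8660i] + 5·[0, 3.0000+1.7321i, 3.0000-1.7321i]

Computing element-wise:
Z[0] = 3·(2) + 5·(0) = 6
Z[1] = 3·(-5.5000-0.8660i) + 5·(3.0000+1.7321i) = -1.5000+6.0625i
Z[2] = 3·(-5.5000+0.8660i) + 5·(3.0000-1.7321i) = -1.5000-6.0625i

DFT(3x + 5y) = 3·X + 5·Y = [6, -1.5000+6.0625i, -1.5000-6.0625i]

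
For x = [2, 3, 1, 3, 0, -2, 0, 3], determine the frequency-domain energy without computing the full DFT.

Parseval: Σ|x[n]|² = (1/N)Σ|X[k]|², so Σ|X[k]|² = N·Σ|x[n]|² = 8·36.0000

Σ|X[k]|² = N·Σ|x[n]|² = 8·36.0000 = 288.0000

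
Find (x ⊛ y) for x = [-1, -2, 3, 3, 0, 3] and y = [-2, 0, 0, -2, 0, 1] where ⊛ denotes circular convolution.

(x ⊛ y)[n] = Σ(m=0 to 5) x[m] · y[(n-m) mod 6]

Computing each output sample:
(x ⊛ y)[0] = -6
(x ⊛ y)[1] = 7
(x ⊛ y)[2] = -9
(x ⊛ y)[3] = -4
(x ⊛ y)[4] = 7
(x ⊛ y)[5] = -13

x ⊛ y = [-6, 7, -9, -4, 7, -13]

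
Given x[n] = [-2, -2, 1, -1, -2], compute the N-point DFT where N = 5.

X[k] = Σ(n=0 to 4) x[n] · ω_5^(nk)
where ω_5 = e^(-2πi/5)

Computing each X[k]:
X[0] = -6
X[1] = -3.2361-1.1756i
X[2] = 1.2361+1.9021i
X[3] = 1.2361-1.9021i
X[4] = -3.2361+1.1756i

X = [-6, -3.2361-1.1756i, 1.2361+1.9021i, 1.2361-1.9021i, -3.2361+1.1756i]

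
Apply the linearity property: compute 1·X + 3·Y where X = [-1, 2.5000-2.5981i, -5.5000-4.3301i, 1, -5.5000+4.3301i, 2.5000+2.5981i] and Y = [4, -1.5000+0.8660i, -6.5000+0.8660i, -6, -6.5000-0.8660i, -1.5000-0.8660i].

By linearity: DFT(1x + 3y) = 1·DFT(x) + 3·DFT(y)
= 1·[-1, 2.5000-2.5981i, -5.5000-4.3301i, 1, -5.5000+4.3301i, 2.5000+2.5981i] + 3·[4, -1.5000+0.8660i, -6.5000+0.8660i, -6, -6.5000-0.8660i, -1.5000-0.8660i]

Computing element-wise:
Z[0] = 1·(-1) + 3·(4) = 11
Z[1] = 1·(2.5000-2.5981i) + 3·(-1.5000+0.8660i) = -2.0000-0.0001i
Z[2] = 1·(-5.5000-4.3301i) + 3·(-6.5000+0.8660i) = -25.0000-1.7321i
Z[3] = 1·(1) + 3·(-6) = -17
Z[4] = 1·(-5.5000+4.3301i) + 3·(-6.5000-0.8660i) = -25.0000+1.7321i
Z[5] = 1·(2.5000+2.5981i) + 3·(-1.5000-0.8660i) = -2.0000+0.0001i

DFT(1x + 3y) = 1·X + 3·Y = [11, -2.0000-0.0001i, -25.0000-1.7321i, -17, -25.0000+1.7321i, -2.0000+0.0001i]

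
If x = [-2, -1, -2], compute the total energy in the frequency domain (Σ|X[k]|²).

Parseval: Σ|x[n]|² = (1/N)Σ|X[k]|², so Σ|X[k]|² = N·Σ|x[n]|² = 3·9.0000

Σ|X[k]|² = N·Σ|x[n]|² = 3·9.0000 = 27.0000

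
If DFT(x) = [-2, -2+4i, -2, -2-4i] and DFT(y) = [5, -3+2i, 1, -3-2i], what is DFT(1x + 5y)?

By linearity: DFT(1x + 5y) = 1·DFT(x) + 5·DFT(y)
= 1·[-2, -2+4i, -2, -2-4i] + 5·[5, -3+2i, 1, -3-2i]

Computing element-wise:
Z[0] = 1·(-2) + 5·(5) = 23
Z[1] = 1·(-2+4i) + 5·(-3+2i) = -17+14i
Z[2] = 1·(-2) + 5·(1) = 3
Z[3] = 1·(-2-4i) + 5·(-3-2i) = -17-14i

DFT(1x + 5y) = 1·X + 5·Y = [23, -17+14i, 3, -17-14i]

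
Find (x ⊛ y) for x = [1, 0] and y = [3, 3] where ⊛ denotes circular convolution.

(x ⊛ y)[n] = Σ(m=0 to 1) x[m] · y[(n-m) mod 2]

Computing each output sample:
(x ⊛ y)[0] = 3
(x ⊛ y)[1] = 3

x ⊛ y = [3, 3]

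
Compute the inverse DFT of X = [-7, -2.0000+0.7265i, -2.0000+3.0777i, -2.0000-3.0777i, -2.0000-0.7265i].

x[n] = (1/5) Σ(k=0 to 4) X[k] · e^(2πikn/5)

Computing each x[n]:
x[0] = -3
x[1] = -2
x[2] = 0
x[3] = -2
x[4] = 0

x = [-3, -2, 0, -2, 0]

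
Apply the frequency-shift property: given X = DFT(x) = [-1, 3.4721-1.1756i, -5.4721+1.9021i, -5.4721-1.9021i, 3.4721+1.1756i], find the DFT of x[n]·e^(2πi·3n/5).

Modulation property: DFT(ω_5^(-3n)·x[n]) = X[(k-3) mod 5], so circularly shift X by 3 positions.

X[k-3] = [-5.4721+1.9021i, -5.4721-1.9021i, 3.4721+1.1756i, -1, 3.4721-1.1756i]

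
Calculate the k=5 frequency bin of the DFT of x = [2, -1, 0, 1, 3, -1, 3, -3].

X[5] = Σ(n=0 to 7) x[n] · ω_8^(5n) where ω_8 = e^(-2πi/8)
= (2)·ω_8^0 + (-1)·ω_8^5 + (0)·ω_8^10 + (1)·ω_8^15 + (3)·ω_8^20 + (-1)·ω_8^25 + (3)·ω_8^30 + (-3)·ω_8^35

X[5] = 1.8284+5.8284i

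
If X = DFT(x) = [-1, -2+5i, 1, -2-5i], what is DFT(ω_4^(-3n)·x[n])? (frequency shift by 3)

Modulation property: DFT(ω_4^(-3n)·x[n]) = X[(k-3) mod 4], so circularly shift X by 3 positions.

X[k-3] = [-2+5i, 1, -2-5i, -1]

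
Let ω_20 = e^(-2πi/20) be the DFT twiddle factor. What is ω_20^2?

ω_20^2 = e^(-2πi·2/20)
= cos(-2π·2/20) + i·sin(-2π·2/20)
= cos(-4π/20) + i·sin(-4π/20)

ω_20^2 = cos(-4π/20) + i·sin(-4π/20) = 0.8090-0.5878i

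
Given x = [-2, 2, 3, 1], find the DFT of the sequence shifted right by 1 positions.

Time shift by 1: X_shifted[k] = ω_4^(1k) · X[k]
Shifted x = [1, -2, 2, 3]

DFT(x[n-1]) = [4, -1+5i, 2, -1-5i]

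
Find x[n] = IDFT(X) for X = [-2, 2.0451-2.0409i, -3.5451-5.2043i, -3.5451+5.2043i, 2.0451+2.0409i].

x[n] = (1/5) Σ(k=0 to 4) X[k] · e^(2πikn/5)

Computing each x[n]:
x[0] = -1
x[1] = 3
x[2] = -3
x[3] = 0
x[4] = -1

x = [-1, 3, -3, 0, -1]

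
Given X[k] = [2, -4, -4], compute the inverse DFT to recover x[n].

x[n] = (1/3) Σ(k=0 to 2) X[k] · e^(2πikn/3)

Computing each x[n]:
x[0] = -2
x[1] = 2
x[2] = 2

x = [-2, 2, 2]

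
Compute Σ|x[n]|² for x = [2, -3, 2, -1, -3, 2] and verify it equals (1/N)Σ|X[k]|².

Time domain:
Σ|x[n]|² = |2|² + |-3|² + |2|² + |-1|² + |-3|² + |2|² = 31.0000

Frequency domain:
(1/6)Σ|X[k]|² = (1/6)(|-1|² + |3|² + |2.0000+8.6603i|² + |3|² + |2.0000-8.6603i|² + |3|²) = (1/6)·186.0000 = 31.0000

Both sides agree, confirming Parseval's theorem.

Σ|x[n]|² = (1/N)Σ|X[k]|² = 31.0000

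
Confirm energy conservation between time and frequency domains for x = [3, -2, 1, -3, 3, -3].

Time domain:
Σ|x[n]|² = |3|² + |-2|² + |1|² + |-3|² + |3|² + |-3|² = 41.0000

Frequency domain:
(1/6)Σ|X[k]|² = (1/6)(|-1|² + |1.5000+0.8660i|² + |0.5000-2.5981i|² + |15|² + |0.5000+2.5981i|² + |1.5000-0.8660i|²) = (1/6)·246.0000 = 41.0000

Both sides agree, confirming Parseval's theorem.

Σ|x[n]|² = (1/N)Σ|X[k]|² = 41.0000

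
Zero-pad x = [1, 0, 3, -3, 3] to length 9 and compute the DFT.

Original 5-point DFT: [4, 1.9271-0.6735i, -1.4271+7.4697i, -1.4271-7.4697i, 1.9271+0.6735i]
Zero-padded 9-point DFT provides frequency interpolation.

DFT_9([x, 0, ...]) = [4, 0.2019-1.3824i, 1.9791-1.6958i, -5, 5.3191+7.4809i, 5.3191-7.4809i, -5, 1.9791+1.6958i, 0.2019+1.3824i]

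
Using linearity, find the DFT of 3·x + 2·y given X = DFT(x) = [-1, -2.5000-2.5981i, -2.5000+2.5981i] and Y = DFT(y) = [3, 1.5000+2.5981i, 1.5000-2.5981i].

By linearity: DFT(3x + 2y) = 3·DFT(x) + 2·DFT(y)
= 3·[-1, -2.5000-2.5981i, -2.5000+2.5981i] + 2·[3, 1.5000+2.5981i, 1.5000-2.5981i]

Computing element-wise:
Z[0] = 3·(-1) + 2·(3) = 3
Z[1] = 3·(-2.5000-2.5981i) + 2·(1.5000+2.5981i) = -4.5000-2.5981i
Z[2] = 3·(-2.5000+2.5981i) + 2·(1.5000-2.5981i) = -4.5000+2.5981i

DFT(3x + 2y) = 3·X + 2·Y = [3, -4.5000-2.5981i, -4.5000+2.5981i]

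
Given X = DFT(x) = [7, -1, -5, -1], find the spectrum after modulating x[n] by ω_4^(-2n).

Modulation property: DFT(ω_4^(-2n)·x[n]) = X[(k-2) mod 4], so circularly shift X by 2 positions.

X[k-2] = [-5, -1, 7, -1]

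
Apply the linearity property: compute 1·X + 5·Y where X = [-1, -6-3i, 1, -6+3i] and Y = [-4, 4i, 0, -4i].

By linearity: DFT(1x + 5y) = 1·DFT(x) + 5·DFT(y)
= 1·[-1, -6-3i, 1, -6+3i] + 5·[-4, 4i, 0, -4i]

Computing element-wise:
Z[0] = 1·(-1) + 5·(-4) = -21
Z[1] = 1·(-6-3i) + 5·(4i) = -6+17i
Z[2] = 1·(1) + 5·(0) = 1
Z[3] = 1·(-6+3i) + 5·(-4i) = -6-17i

DFT(1x + 5y) = 1·X + 5·Y = [-21, -6+17i, 1, -6-17i]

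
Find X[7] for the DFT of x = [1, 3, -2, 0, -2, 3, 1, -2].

X[7] = Σ(n=0 to 7) x[n] · ω_8^(7n) where ω_8 = e^(-2πi/8)
= (1)·ω_8^0 + (3)·ω_8^7 + (-2)·ω_8^14 + (0)·ω_8^21 + (-2)·ω_8^28 + (3)·ω_8^35 + (1)·ω_8^42 + (-2)·ω_8^49

X[7] = 1.5858-1.5858i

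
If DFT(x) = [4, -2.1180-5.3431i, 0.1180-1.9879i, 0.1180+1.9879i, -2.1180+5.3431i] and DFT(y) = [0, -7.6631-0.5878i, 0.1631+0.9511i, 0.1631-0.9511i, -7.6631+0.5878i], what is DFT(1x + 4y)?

By linearity: DFT(1x + 4y) = 1·DFT(x) + 4·DFT(y)
= 1·[4, -2.1180-5.3431i, 0.1180-1.9879i, 0.1180+1.9879i, -2.1180+5.3431i] + 4·[0, -7.6631-0.5878i, 0.1631+0.9511i, 0.1631-0.9511i, -7.6631+0.5878i]

Computing element-wise:
Z[0] = 1·(4) + 4·(0) = 4
Z[1] = 1·(-2.1180-5.3431i) + 4·(-7.6631-0.5878i) = -32.7704-7.6943i
Z[2] = 1·(0.1180-1.9879i) + 4·(0.1631+0.9511i) = 0.7704+1.8165i
Z[3] = 1·(0.1180+1.9879i) + 4·(0.1631-0.9511i) = 0.7704-1.8165i
Z[4] = 1·(-2.1180+5.3431i) + 4·(-7.6631+0.5878i) = -32.7704+7.6943i

DFT(1x + 4y) = 1·X + 4·Y = [4, -32.7704-7.6943i, 0.7704+1.8165i, 0.7704-1.8165i, -32.7704+7.6943i]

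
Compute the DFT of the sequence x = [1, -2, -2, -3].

X[k] = Σ(n=0 to 3) x[n] · ω_4^(nk)
where ω_4 = e^(-2πi/4)

Computing each X[k]:
X[0] = -6
X[1] = 3-1i
X[2] = 4
X[3] = 3+1i

X = [-6, 3-1i, 4, 3+1i]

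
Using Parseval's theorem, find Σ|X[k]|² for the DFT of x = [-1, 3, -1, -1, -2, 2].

Parseval: Σ|x[n]|² = (1/N)Σ|X[k]|², so Σ|X[k]|² = N·Σ|x[n]|² = 6·20.0000

Σ|X[k]|² = N·Σ|x[n]|² = 6·20.0000 = 120.0000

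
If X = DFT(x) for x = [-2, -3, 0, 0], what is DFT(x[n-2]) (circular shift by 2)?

Time shift by 2: X_shifted[k] = ω_4^(2k) · X[k]
Shifted x = [0, 0, -2, -3]

DFT(x[n-2]) = [-5, 2-3i, 1, 2+3i]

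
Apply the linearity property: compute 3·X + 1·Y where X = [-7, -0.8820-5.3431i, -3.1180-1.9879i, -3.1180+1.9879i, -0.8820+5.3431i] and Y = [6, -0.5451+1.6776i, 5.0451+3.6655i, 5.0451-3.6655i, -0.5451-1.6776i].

By linearity: DFT(3x + 1y) = 3·DFT(x) + 1·DFT(y)
= 3·[-7, -0.8820-5.3431i, -3.1180-1.9879i, -3.1180+1.9879i, -0.8820+5.3431i] + 1·[6, -0.5451+1.6776i, 5.0451+3.6655i, 5.0451-3.6655i, -0.5451-1.6776i]

Computing element-wise:
Z[0] = 3·(-7) + 1·(6) = -15
Z[1] = 3·(-0.8820-5.3431i) + 1·(-0.5451+1.6776i) = -3.1911-14.3517i
Z[2] = 3·(-3.1180-1.9879i) + 1·(5.0451+3.6655i) = -4.3089-2.2982i
Z[3] = 3·(-3.1180+1.9879i) + 1·(5.0451-3.6655i) = -4.3089+2.2982i
Z[4] = 3·(-0.8820+5.3431i) + 1·(-0.5451-1.6776i) = -3.1911+14.3517i

DFT(3x + 1y) = 3·X + 1·Y = [-15, -3.1911-14.3517i, -4.3089-2.2982i, -4.3089+2.2982i, -3.1911+14.3517i]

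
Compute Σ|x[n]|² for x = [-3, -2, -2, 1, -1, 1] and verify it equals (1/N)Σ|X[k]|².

Time domain:
Σ|x[n]|² = |-3|² + |-2|² + |-2|² + |1|² + |-1|² + |1|² = 20.0000

Frequency domain:
(1/6)Σ|X[k]|² = (1/6)(|-6|² + |-3.0000+3.4641i|² + |1.7321i|² + |-6|² + |-1.7321i|² + |-3.0000-3.4641i|²) = (1/6)·120.0000 = 20.0000

Both sides agree, confirming Parseval's theorem.

Σ|x[n]|² = (1/N)Σ|X[k]|² = 20.0000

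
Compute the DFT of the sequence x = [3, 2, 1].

X[k] = Σ(n=0 to 2) x[n] · ω_3^(nk)
where ω_3 = e^(-2πi/3)

Computing each X[k]:
X[0] = 6
X[1] = 1.5000-0.8660i
X[2] = 1.5000+0.8660i

X = [6, 1.5000-0.8660i, 1.5000+0.8660i]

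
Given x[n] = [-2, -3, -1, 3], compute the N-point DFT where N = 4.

X[k] = Σ(n=0 to 3) x[n] · ω_4^(nk)
where ω_4 = e^(-2πi/4)

Computing each X[k]:
X[0] = -3
X[1] = -1+6i
X[2] = -3
X[3] = -1-6i

X = [-3, -1+6i, -3, -1-6i]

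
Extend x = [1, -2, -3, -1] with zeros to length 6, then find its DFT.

Original 4-point DFT: [-5, 4+1i, 1, 4-1i]
Zero-padded 6-point DFT provides frequency interpolation.

DFT_6([x, 0, ...]) = [-5, 2.5000+4.3301i, 2.5000-0.8660i, 1, 2.5000+0.8660i, 2.5000-4.3301i]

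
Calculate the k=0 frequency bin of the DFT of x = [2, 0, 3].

X[0] = Σ(n=0 to 2) x[n] · ω_3^0 = Σ x[n]
= (2) + (0) + (3)

X[0] = 5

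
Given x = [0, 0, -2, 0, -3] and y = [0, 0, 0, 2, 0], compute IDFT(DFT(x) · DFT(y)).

(x ⊛ y)[n] = Σ(m=0 to 4) x[m] · y[(n-m) mod 5]

Computing each output sample:
(x ⊛ y)[0] = -4
(x ⊛ y)[1] = 0
(x ⊛ y)[2] = -6
(x ⊛ y)[3] = 0
(x ⊛ y)[4] = 0

x ⊛ y = [-4, 0, -6, 0, 0]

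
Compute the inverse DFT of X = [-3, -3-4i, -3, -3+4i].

x[n] = (1/4) Σ(k=0 to 3) X[k] · e^(2πikn/4)

Computing each x[n]:
x[0] = -3
x[1] = 2
x[2] = 0
x[3] = -2

x = [-3, 2, 0, -2]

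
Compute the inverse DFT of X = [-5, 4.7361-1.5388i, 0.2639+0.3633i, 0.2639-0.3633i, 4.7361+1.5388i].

x[n] = (1/5) Σ(k=0 to 4) X[k] · e^(2πikn/5)

Computing each x[n]:
x[0] = 1
x[1] = 0
x[2] = -2
x[3] = -3
x[4] = -1

x = [1, 0, -2, -3, -1]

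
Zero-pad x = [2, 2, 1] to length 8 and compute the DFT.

Original 3-point DFT: [5, 0.5000-0.8660i, 0.5000+0.8660i]
Zero-padded 8-point DFT provides frequency interpolation.

DFT_8([x, 0, ...]) = [5, 3.4142-2.4142i, 1-2i, 0.5858-0.4142i, 1, 0.5858+0.4142i, 1+2i, 3.4142+2.4142i]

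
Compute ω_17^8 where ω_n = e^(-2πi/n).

ω_17^8 = e^(-2πi·8/17)
= cos(-2π·8/17) + i·sin(-2π·8/17)
= cos(-16π/17) + i·sin(-16π/17)

ω_17^8 = cos(-16π/17) + i·sin(-16π/17) = -0.9830-0.1837i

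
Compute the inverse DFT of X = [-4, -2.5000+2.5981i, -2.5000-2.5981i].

x[n] = (1/3) Σ(k=0 to 2) X[k] · e^(2πikn/3)

Computing each x[n]:
x[0] = -3
x[1] = -2
x[2] = 1

x = [-3, -2, 1]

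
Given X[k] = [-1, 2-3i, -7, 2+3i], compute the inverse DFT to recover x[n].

x[n] = (1/4) Σ(k=0 to 3) X[k] · e^(2πikn/4)

Computing each x[n]:
x[0] = -1
x[1] = 3
x[2] = -3
x[3] = 0

x = [-1, 3, -3, 0]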